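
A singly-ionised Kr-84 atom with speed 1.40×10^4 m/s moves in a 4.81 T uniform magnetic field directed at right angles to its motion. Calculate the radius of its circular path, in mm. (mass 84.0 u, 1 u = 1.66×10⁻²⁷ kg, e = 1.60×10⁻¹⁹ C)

The magnetic force provides the centripetal force: qvB = mv²/r, so r = mv/(qB).
r = (1.39×10^-25 kg)(1.40×10^4 m/s) / [(1×1.60×10^-19 C)(4.81 T)] = 2.54×10^-3 m.

r ≈ 2.54 mm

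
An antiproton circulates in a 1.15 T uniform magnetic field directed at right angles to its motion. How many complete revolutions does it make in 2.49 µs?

N = 43

T = 2πm/(qB) = 2π(1.67×10^-27) / [(1×1.60×10^-19)(1.15)] = 5.7027×10^-8 s.
N = t/T = 2.49×10^-6 / 5.7027×10^-8 ≈ 43.66, so 43 complete revolutions.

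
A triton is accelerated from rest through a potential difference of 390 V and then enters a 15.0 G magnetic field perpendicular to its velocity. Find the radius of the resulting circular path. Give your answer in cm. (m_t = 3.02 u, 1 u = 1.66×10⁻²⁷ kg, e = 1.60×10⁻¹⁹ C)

The kinetic energy gained is K = qV = (1×1.60×10^-19)(390) = 6.24×10^-17 J.
v = √(2K/m) = 1.58×10^5 m/s.
r = mv/(qB) = (5.01×10^-27)(1.58×10^5) / [(1×1.60×10^-19)(1.50×10^-3)] = 3.30 m.

r ≈ 330 cm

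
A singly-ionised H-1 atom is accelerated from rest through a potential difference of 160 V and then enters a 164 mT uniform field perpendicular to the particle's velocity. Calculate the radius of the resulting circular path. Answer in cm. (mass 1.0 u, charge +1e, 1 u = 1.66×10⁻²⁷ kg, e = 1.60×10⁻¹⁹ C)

The kinetic energy gained is K = qV = (1×1.60×10^-19)(160) = 2.56×10^-17 J.
v = √(2K/m) = 1.76×10^5 m/s.
r = mv/(qB) = (1.66×10^-27)(1.76×10^5) / [(1×1.60×10^-19)(0.164)] = 0.0111 m.

r ≈ 1.11 cm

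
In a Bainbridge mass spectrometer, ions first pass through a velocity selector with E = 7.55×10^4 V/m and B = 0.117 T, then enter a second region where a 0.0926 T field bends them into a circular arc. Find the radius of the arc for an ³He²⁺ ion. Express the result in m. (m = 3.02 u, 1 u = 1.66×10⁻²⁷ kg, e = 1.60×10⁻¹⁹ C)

r ≈ 0.109 m

The selector passes v = E/B = 7.55×10^4/0.117 = 6.45×10^5 m/s.
In the deflection region, r = mv/(qB₂) = (5.01×10^-27)(6.45×10^5) / [(2×1.60×10^-19)(0.0926)] = 0.109 m.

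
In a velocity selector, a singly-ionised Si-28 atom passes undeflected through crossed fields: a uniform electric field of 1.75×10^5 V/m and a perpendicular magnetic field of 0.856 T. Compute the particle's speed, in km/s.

v ≈ 204 km/s

For zero net force, qE = qvB, so v = E/B.
v = (1.75×10^5) / (0.856) = 2.04×10^5 m/s.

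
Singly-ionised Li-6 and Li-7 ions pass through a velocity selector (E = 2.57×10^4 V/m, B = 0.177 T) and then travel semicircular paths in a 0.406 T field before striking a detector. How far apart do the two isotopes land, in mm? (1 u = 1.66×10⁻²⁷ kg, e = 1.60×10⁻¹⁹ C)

Δd ≈ 7.42 mm

Both emerge at v = E/B₁ = 1.45×10^5 m/s.
r = mv/(qB₂), so r₁ = 0.02226 m and r₂ = 0.02597 m, giving Δr = 3.71×10^-3 m.
After a semicircle each ion lands a diameter 2r from the entry slit, so the separation is 2Δr = 7.42×10^-3 m.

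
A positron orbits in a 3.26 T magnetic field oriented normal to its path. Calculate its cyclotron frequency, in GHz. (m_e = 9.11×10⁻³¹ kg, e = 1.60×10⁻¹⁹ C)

f = qB/(2πm) = (1×1.60×10^-19)(3.26) / [2π(9.11×10^-31)] = 9.11×10^10 Hz.

f ≈ 91.1 GHz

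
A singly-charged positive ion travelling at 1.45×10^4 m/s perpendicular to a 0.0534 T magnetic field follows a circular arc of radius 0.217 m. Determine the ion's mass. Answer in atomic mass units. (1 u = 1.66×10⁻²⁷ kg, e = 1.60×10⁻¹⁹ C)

qvB = mv²/r ⇒ m = qBr/v.
m = (1×1.60×10^-19)(0.0534)(0.217) / (1.45×10^4) = 1.28×10^-25 kg = 77.0 u.

m ≈ 77.0 u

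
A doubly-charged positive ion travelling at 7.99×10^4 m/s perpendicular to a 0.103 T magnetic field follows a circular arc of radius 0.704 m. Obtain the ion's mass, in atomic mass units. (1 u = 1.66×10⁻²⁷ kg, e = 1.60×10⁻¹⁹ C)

qvB = mv²/r ⇒ m = qBr/v.
m = (2×1.60×10^-19)(0.103)(0.704) / (7.99×10^4) = 2.90×10^-25 kg = 175 u.

m ≈ 175 u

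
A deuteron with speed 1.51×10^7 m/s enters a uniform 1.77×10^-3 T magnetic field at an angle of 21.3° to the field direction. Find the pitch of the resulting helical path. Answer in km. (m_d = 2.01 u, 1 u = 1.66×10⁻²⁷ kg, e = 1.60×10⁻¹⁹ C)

pitch ≈ 1.04 km

The velocity component along B is v∥ = v cos21.3° = 1.41×10^7 m/s.
The cyclotron period T = 2πm/(qB) = 7.40×10^-5 s is set by m, q, B alone.
Pitch = v∥·T = (1.41×10^7)(7.40×10^-5) = 1040 m.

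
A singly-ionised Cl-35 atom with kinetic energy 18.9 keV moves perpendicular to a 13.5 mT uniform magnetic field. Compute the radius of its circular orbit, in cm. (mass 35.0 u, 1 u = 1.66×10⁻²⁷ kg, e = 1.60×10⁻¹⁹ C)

Convert the energy: K = 18.9 keV = 3.02×10^-15 J.
v = √(2K/m) = √(2·3.02×10^-15/5.81×10^-26) = 3.23×10^5 m/s.
r = mv/(qB) = (5.81×10^-26)(3.23×10^5) / [(1×1.60×10^-19)(0.0135)] = 8.68 m.

r ≈ 868 cm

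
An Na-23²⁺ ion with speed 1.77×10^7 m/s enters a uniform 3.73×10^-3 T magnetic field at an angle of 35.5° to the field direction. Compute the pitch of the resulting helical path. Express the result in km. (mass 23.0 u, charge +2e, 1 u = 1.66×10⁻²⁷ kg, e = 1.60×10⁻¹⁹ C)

The velocity component along B is v∥ = v cos35.5° = 1.44×10^7 m/s.
The cyclotron period T = 2πm/(qB) = 2.01×10^-4 s is set by m, q, B alone.
Pitch = v∥·T = (1.44×10^7)(2.01×10^-4) = 2900 m.

pitch ≈ 2.90 km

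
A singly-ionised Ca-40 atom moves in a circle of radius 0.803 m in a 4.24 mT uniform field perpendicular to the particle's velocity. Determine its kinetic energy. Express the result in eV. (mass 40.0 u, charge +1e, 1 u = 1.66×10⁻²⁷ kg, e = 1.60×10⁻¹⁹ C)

v = qBr/m = (1×1.60×10^-19)(4.24×10^-3)(0.803) / (6.64×10^-26) = 8200 m/s.
K = ½mv² = 0.5·(6.64×10^-26)·(8200)² = 2.23×10^-18 J = 14.0 eV.

K ≈ 14.0 eV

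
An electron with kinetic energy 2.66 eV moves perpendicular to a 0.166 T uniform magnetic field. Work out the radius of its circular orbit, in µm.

r ≈ 33.2 µm

Convert the energy: K = 2.66 eV = 4.26×10^-19 J.
v = √(2K/m) = √(2·4.26×10^-19/9.11×10^-31) = 9.67×10^5 m/s.
r = mv/(qB) = (9.11×10^-31)(9.67×10^5) / [(1×1.60×10^-19)(0.166)] = 3.32×10^-5 m.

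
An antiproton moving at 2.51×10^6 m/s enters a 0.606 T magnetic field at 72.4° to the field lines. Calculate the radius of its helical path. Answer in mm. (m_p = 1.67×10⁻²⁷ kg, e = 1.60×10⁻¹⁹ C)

Only the perpendicular component v⊥ = v sin72.4° = 2.39×10^6 m/s is bent by the field.
r = m v⊥ /(qB) = (1.67×10^-27)(2.39×10^6) / [(1×1.60×10^-19)(0.606)] = 0.0412 m.

r ≈ 41.2 mm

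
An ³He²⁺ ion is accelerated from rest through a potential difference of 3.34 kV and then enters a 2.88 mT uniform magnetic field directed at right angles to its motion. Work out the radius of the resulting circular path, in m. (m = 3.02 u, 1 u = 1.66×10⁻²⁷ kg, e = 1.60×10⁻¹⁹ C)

The kinetic energy gained is K = qV = (2×1.60×10^-19)(3340) = 1.07×10^-15 J.
v = √(2K/m) = 6.53×10^5 m/s.
r = mv/(qB) = (5.01×10^-27)(6.53×10^5) / [(2×1.60×10^-19)(2.88×10^-3)] = 3.55 m.

r ≈ 3.55 m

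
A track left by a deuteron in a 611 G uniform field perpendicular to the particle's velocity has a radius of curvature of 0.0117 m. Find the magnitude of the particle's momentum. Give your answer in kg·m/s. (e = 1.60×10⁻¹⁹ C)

p ≈ 1.14×10^-22 kg·m/s

Since qvB = mv²/r, the momentum p = mv = qBr.
p = (1×1.60×10^-19)(0.0611)(0.0117) = 1.14×10^-22 kg·m/s.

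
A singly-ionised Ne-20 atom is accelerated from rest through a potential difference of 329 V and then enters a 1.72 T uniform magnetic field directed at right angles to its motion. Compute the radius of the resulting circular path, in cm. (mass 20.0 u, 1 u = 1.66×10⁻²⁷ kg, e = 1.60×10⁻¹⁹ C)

r ≈ 0.679 cm

The kinetic energy gained is K = qV = (1×1.60×10^-19)(329) = 5.26×10^-17 J.
v = √(2K/m) = 5.63×10^4 m/s.
r = mv/(qB) = (3.32×10^-26)(5.63×10^4) / [(1×1.60×10^-19)(1.72)] = 6.79×10^-3 m.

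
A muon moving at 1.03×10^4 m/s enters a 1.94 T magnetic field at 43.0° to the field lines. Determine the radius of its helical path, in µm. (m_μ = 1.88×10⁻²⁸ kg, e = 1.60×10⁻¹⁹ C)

r ≈ 4.25 µm

Only the perpendicular component v⊥ = v sin43.0° = 7020 m/s is bent by the field.
r = m v⊥ /(qB) = (1.88×10^-28)(7020) / [(1×1.60×10^-19)(1.94)] = 4.25×10^-6 m.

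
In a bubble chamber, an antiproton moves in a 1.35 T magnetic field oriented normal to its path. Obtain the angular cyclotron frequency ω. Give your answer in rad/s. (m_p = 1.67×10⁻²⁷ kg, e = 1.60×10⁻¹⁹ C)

ω ≈ 1.29×10^8 rad/s

ω = qB/m = (1×1.60×10^-19)(1.35) / (1.67×10^-27) = 1.29×10^8 rad/s.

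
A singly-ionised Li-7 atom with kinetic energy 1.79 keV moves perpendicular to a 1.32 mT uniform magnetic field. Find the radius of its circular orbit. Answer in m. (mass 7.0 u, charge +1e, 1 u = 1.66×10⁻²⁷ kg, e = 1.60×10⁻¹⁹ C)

Convert the energy: K = 1.79 keV = 2.86×10^-16 J.
v = √(2K/m) = √(2·2.86×10^-16/1.16×10^-26) = 2.22×10^5 m/s.
r = mv/(qB) = (1.16×10^-26)(2.22×10^5) / [(1×1.60×10^-19)(1.32×10^-3)] = 12.2 m.

r ≈ 12.2 m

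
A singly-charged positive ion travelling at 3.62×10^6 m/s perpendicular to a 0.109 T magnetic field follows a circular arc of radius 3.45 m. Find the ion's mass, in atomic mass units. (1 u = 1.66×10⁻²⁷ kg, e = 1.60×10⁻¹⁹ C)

qvB = mv²/r ⇒ m = qBr/v.
m = (1×1.60×10^-19)(0.109)(3.45) / (3.62×10^6) = 1.66×10^-26 kg = 10.0 u.

m ≈ 10.0 u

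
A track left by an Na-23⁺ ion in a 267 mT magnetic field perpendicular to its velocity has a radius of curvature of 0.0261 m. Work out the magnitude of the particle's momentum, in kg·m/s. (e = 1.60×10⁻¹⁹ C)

p ≈ 1.11×10^-21 kg·m/s

Since qvB = mv²/r, the momentum p = mv = qBr.
p = (1×1.60×10^-19)(0.267)(0.0261) = 1.11×10^-21 kg·m/s.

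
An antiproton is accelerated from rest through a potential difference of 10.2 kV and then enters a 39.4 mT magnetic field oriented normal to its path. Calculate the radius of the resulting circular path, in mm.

r ≈ 370 mm

The kinetic energy gained is K = qV = (1×1.60×10^-19)(1.02×10^4) = 1.63×10^-15 J.
v = √(2K/m) = 1.40×10^6 m/s.
r = mv/(qB) = (1.67×10^-27)(1.40×10^6) / [(1×1.60×10^-19)(0.0394)] = 0.370 m.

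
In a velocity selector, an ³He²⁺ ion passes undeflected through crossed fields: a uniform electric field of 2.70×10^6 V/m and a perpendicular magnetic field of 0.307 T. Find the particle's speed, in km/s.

v ≈ 8790 km/s

For zero net force, qE = qvB, so v = E/B.
v = (2.70×10^6) / (0.307) = 8.79×10^6 m/s.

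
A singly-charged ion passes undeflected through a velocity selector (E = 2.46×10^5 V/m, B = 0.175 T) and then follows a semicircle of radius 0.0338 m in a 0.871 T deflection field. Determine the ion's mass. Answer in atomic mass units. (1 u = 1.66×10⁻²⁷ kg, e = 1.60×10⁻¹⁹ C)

m ≈ 2.02 u

v = E/B₁ = 1.41×10^6 m/s.
From r = mv/(qB₂), m = qB₂r/v = (1×1.60×10^-19)(0.871)(0.0338) / (1.41×10^6) = 3.35×10^-27 kg.
In atomic mass units: m = 3.35×10^-27 / 1.66×10^-27 = 2.02 u.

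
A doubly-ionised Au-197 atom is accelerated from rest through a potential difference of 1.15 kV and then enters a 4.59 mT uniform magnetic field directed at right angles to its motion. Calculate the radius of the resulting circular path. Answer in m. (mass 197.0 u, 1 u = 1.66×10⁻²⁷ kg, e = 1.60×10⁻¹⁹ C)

r ≈ 10.6 m

The kinetic energy gained is K = qV = (2×1.60×10^-19)(1150) = 3.68×10^-16 J.
v = √(2K/m) = 4.74×10^4 m/s.
r = mv/(qB) = (3.27×10^-25)(4.74×10^4) / [(2×1.60×10^-19)(4.59×10^-3)] = 10.6 m.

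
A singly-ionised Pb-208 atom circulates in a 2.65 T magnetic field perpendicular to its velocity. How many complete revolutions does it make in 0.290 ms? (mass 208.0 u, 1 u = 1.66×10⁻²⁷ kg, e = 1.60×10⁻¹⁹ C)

N = 56

T = 2πm/(qB) = 2π(3.4528×10^-25) / [(1×1.60×10^-19)(2.65)] = 5.1166×10^-6 s.
N = t/T = 2.90×10^-4 / 5.1166×10^-6 ≈ 56.68, so 56 complete revolutions.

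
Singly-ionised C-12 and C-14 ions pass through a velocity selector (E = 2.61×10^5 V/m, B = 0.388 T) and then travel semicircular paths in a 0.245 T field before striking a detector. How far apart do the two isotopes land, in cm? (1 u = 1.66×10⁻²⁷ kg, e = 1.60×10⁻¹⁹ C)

Both emerge at v = E/B₁ = 6.73×10^5 m/s.
r = mv/(qB₂), so r₁ = 0.3418 m and r₂ = 0.3988 m, giving Δr = 0.0570 m.
After a semicircle each ion lands a diameter 2r from the entry slit, so the separation is 2Δr = 0.114 m.

Δd ≈ 11.4 cm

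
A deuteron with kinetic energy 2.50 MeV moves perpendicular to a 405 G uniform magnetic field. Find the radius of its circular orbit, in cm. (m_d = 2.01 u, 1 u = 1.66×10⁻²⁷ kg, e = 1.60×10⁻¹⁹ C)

Convert the energy: K = 2.50 MeV = 4.00×10^-13 J.
v = √(2K/m) = √(2·4.00×10^-13/3.34×10^-27) = 1.55×10^7 m/s.
r = mv/(qB) = (3.34×10^-27)(1.55×10^7) / [(1×1.60×10^-19)(0.0405)] = 7.97 m.

r ≈ 797 cm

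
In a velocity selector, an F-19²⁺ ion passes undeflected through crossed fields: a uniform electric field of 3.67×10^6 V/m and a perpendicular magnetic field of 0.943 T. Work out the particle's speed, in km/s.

For zero net force, qE = qvB, so v = E/B.
v = (3.67×10^6) / (0.943) = 3.89×10^6 m/s.

v ≈ 3890 km/s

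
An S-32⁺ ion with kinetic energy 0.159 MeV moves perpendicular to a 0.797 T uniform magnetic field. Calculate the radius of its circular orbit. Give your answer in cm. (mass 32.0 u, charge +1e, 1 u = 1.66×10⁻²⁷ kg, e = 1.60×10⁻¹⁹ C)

Convert the energy: K = 0.159 MeV = 2.54×10^-14 J.
v = √(2K/m) = √(2·2.54×10^-14/5.31×10^-26) = 9.79×10^5 m/s.
r = mv/(qB) = (5.31×10^-26)(9.79×10^5) / [(1×1.60×10^-19)(0.797)] = 0.408 m.

r ≈ 40.8 cm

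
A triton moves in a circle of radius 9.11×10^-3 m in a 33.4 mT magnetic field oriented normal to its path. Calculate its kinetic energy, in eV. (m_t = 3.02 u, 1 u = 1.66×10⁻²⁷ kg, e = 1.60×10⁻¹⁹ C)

v = qBr/m = (1×1.60×10^-19)(0.0334)(9.11×10^-3) / (5.01×10^-27) = 9710 m/s.
K = ½mv² = 0.5·(5.01×10^-27)·(9710)² = 2.36×10^-19 J = 1.48 eV.

K ≈ 1.48 eV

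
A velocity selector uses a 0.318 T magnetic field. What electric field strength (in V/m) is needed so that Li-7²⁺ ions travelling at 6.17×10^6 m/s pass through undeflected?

qE = qvB ⇒ E = vB = (6.17×10^6)(0.318) = 1.96×10^6 V/m.

E ≈ 1.96×10^6 V/m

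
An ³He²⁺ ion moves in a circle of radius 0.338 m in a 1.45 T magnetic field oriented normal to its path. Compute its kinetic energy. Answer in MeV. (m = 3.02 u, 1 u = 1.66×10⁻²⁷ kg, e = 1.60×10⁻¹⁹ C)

K ≈ 15.3 MeV

v = qBr/m = (2×1.60×10^-19)(1.45)(0.338) / (5.01×10^-27) = 3.13×10^7 m/s.
K = ½mv² = 0.5·(5.01×10^-27)·(3.13×10^7)² = 2.45×10^-12 J = 15.3 MeV.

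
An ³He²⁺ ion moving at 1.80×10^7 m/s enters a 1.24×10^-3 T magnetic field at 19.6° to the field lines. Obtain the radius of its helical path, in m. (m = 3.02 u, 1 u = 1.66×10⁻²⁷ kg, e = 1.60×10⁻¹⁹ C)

r ≈ 76.3 m

Only the perpendicular component v⊥ = v sin19.6° = 6.04×10^6 m/s is bent by the field.
r = m v⊥ /(qB) = (5.01×10^-27)(6.04×10^6) / [(2×1.60×10^-19)(1.24×10^-3)] = 76.3 m.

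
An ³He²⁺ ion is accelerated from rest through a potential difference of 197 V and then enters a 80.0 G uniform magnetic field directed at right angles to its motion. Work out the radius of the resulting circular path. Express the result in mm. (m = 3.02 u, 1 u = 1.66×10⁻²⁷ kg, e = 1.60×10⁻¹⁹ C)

r ≈ 311 mm

The kinetic energy gained is K = qV = (2×1.60×10^-19)(197) = 6.30×10^-17 J.
v = √(2K/m) = 1.59×10^5 m/s.
r = mv/(qB) = (5.01×10^-27)(1.59×10^5) / [(2×1.60×10^-19)(8.00×10^-3)] = 0.311 m.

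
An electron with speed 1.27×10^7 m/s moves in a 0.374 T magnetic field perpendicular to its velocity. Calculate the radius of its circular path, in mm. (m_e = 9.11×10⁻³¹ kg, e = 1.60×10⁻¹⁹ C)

r ≈ 0.193 mm

The magnetic force provides the centripetal force: qvB = mv²/r, so r = mv/(qB).
r = (9.11×10^-31 kg)(1.27×10^7 m/s) / [(1×1.60×10^-19 C)(0.374 T)] = 1.93×10^-4 m.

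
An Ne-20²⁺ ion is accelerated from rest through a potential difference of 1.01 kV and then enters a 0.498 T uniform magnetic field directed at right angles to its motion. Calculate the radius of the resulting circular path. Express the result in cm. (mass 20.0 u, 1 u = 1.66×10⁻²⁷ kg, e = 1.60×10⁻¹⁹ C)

The kinetic energy gained is K = qV = (2×1.60×10^-19)(1010) = 3.23×10^-16 J.
v = √(2K/m) = 1.40×10^5 m/s.
r = mv/(qB) = (3.32×10^-26)(1.40×10^5) / [(2×1.60×10^-19)(0.498)] = 0.0291 m.

r ≈ 2.91 cm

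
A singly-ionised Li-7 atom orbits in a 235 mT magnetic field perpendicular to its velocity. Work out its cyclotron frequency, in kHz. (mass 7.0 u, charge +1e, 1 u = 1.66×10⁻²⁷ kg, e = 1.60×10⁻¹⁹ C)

f ≈ 515 kHz

f = qB/(2πm) = (1×1.60×10^-19)(0.235) / [2π(1.16×10^-26)] = 5.15×10^5 Hz.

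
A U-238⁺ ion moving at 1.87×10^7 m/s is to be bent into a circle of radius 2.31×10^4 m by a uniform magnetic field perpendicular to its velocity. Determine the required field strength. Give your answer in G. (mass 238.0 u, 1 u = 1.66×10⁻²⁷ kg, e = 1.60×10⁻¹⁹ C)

qvB = mv²/r gives B = mv/(qr).
B = (3.95×10^-25)(1.87×10^7) / [(1×1.60×10^-19)(2.31×10^4)] = 2.00×10^-3 T.

B ≈ 20.0 G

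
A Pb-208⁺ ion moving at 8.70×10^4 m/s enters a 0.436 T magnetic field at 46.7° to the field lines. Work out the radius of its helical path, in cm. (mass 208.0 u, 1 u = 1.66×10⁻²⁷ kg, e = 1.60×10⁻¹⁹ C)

r ≈ 31.3 cm

Only the perpendicular component v⊥ = v sin46.7° = 6.33×10^4 m/s is bent by the field.
r = m v⊥ /(qB) = (3.45×10^-25)(6.33×10^4) / [(1×1.60×10^-19)(0.436)] = 0.313 m.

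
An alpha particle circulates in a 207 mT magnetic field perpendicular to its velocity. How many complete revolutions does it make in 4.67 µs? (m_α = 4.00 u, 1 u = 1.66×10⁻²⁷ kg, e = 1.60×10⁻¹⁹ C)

T = 2πm/(qB) = 2π(6.64×10^-27) / [(2×1.60×10^-19)(0.207)] = 6.2984×10^-7 s.
N = t/T = 4.67×10^-6 / 6.2984×10^-7 ≈ 7.41, so 7 complete revolutions.

N = 7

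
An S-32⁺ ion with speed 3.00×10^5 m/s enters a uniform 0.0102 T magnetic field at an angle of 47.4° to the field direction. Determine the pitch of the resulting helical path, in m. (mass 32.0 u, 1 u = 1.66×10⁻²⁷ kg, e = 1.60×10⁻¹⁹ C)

pitch ≈ 41.5 m

The velocity component along B is v∥ = v cos47.4° = 2.03×10^5 m/s.
The cyclotron period T = 2πm/(qB) = 2.05×10^-4 s is set by m, q, B alone.
Pitch = v∥·T = (2.03×10^5)(2.05×10^-4) = 41.5 m.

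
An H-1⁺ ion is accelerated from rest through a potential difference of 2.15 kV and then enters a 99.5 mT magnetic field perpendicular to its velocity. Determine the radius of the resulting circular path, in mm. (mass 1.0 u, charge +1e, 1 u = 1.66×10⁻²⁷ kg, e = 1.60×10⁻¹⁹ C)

r ≈ 67.1 mm

The kinetic energy gained is K = qV = (1×1.60×10^-19)(2150) = 3.44×10^-16 J.
v = √(2K/m) = 6.44×10^5 m/s.
r = mv/(qB) = (1.66×10^-27)(6.44×10^5) / [(1×1.60×10^-19)(0.0995)] = 0.0671 m.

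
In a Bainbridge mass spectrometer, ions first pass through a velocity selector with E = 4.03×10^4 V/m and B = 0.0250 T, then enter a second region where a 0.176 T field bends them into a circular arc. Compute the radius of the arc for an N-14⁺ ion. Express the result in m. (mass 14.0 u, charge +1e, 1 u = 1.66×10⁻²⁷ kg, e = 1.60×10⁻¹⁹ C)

The selector passes v = E/B = 4.03×10^4/0.0250 = 1.61×10^6 m/s.
In the deflection region, r = mv/(qB₂) = (2.32×10^-26)(1.61×10^6) / [(1×1.60×10^-19)(0.176)] = 1.33 m.

r ≈ 1.33 m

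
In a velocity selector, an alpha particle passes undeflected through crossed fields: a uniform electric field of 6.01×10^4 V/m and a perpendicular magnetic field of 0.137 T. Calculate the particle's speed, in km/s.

For zero net force, qE = qvB, so v = E/B.
v = (6.01×10^4) / (0.137) = 4.39×10^5 m/s.

v ≈ 439 km/s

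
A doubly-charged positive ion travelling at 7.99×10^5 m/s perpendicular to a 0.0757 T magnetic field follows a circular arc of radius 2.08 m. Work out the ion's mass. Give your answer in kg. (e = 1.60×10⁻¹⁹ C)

m ≈ 6.31×10^-26 kg

qvB = mv²/r ⇒ m = qBr/v.
m = (2×1.60×10^-19)(0.0757)(2.08) / (7.99×10^5) = 6.31×10^-26 kg.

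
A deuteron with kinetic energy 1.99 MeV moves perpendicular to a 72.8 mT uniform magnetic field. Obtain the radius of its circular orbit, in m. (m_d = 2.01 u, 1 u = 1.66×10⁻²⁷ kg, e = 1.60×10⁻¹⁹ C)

r ≈ 3.96 m

Convert the energy: K = 1.99 MeV = 3.18×10^-13 J.
v = √(2K/m) = √(2·3.18×10^-13/3.34×10^-27) = 1.38×10^7 m/s.
r = mv/(qB) = (3.34×10^-27)(1.38×10^7) / [(1×1.60×10^-19)(0.0728)] = 3.96 m.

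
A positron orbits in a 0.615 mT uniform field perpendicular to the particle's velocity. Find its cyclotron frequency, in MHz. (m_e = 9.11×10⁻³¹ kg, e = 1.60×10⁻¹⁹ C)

f = qB/(2πm) = (1×1.60×10^-19)(6.15×10^-4) / [2π(9.11×10^-31)] = 1.72×10^7 Hz.

f ≈ 17.2 MHz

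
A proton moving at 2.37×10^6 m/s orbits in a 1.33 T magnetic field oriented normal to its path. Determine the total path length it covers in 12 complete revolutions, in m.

L ≈ 1.40 m

r = mv/(qB) = 0.0186 m, so one revolution covers 2πr = 0.117 m.
In 12 revolutions: L = 12·2πr = 1.40 m.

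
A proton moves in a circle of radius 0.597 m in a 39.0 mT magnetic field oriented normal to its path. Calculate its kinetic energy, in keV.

v = qBr/m = (1×1.60×10^-19)(0.0390)(0.597) / (1.67×10^-27) = 2.23×10^6 m/s.
K = ½mv² = 0.5·(1.67×10^-27)·(2.23×10^6)² = 4.16×10^-15 J = 26.0 keV.

K ≈ 26.0 keV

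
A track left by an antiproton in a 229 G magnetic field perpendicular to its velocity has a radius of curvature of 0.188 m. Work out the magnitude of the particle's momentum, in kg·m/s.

Since qvB = mv²/r, the momentum p = mv = qBr.
p = (1×1.60×10^-19)(0.0229)(0.188) = 6.89×10^-22 kg·m/s.

p ≈ 6.89×10^-22 kg·m/s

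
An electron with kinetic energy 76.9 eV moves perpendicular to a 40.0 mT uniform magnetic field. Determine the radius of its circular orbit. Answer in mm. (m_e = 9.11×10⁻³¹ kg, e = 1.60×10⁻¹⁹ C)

Convert the energy: K = 76.9 eV = 1.23×10^-17 J.
v = √(2K/m) = √(2·1.23×10^-17/9.11×10^-31) = 5.20×10^6 m/s.
r = mv/(qB) = (9.11×10^-31)(5.20×10^6) / [(1×1.60×10^-19)(0.0400)] = 7.40×10^-4 m.

r ≈ 0.740 mm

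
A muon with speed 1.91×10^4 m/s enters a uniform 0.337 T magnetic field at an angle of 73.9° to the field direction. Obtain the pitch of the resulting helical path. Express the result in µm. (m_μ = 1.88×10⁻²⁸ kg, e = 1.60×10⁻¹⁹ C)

pitch ≈ 116 µm

The velocity component along B is v∥ = v cos73.9° = 5300 m/s.
The cyclotron period T = 2πm/(qB) = 2.19×10^-8 s is set by m, q, B alone.
Pitch = v∥·T = (5300)(2.19×10^-8) = 1.16×10^-4 m.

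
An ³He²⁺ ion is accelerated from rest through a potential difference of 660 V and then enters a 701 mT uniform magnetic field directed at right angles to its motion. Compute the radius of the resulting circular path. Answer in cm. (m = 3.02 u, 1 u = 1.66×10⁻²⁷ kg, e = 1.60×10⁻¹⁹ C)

r ≈ 0.649 cm

The kinetic energy gained is K = qV = (2×1.60×10^-19)(660) = 2.11×10^-16 J.
v = √(2K/m) = 2.90×10^5 m/s.
r = mv/(qB) = (5.01×10^-27)(2.90×10^5) / [(2×1.60×10^-19)(0.701)] = 6.49×10^-3 m.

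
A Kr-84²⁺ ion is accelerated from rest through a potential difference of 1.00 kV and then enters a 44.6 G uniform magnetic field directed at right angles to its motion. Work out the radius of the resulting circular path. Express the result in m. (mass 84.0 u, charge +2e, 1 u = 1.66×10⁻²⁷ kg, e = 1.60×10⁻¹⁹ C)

The kinetic energy gained is K = qV = (2×1.60×10^-19)(1000) = 3.20×10^-16 J.
v = √(2K/m) = 6.77×10^4 m/s.
r = mv/(qB) = (1.39×10^-25)(6.77×10^4) / [(2×1.60×10^-19)(4.46×10^-3)] = 6.62 m.

r ≈ 6.62 m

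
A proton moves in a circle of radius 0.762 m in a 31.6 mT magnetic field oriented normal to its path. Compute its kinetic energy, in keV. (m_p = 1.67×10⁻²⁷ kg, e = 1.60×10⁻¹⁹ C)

K ≈ 27.8 keV

v = qBr/m = (1×1.60×10^-19)(0.0316)(0.762) / (1.67×10^-27) = 2.31×10^6 m/s.
K = ½mv² = 0.5·(1.67×10^-27)·(2.31×10^6)² = 4.44×10^-15 J = 27.8 keV.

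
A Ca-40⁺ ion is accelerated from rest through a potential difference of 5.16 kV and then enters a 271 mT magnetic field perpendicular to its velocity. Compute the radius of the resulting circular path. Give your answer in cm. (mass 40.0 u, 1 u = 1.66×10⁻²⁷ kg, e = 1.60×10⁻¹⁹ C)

r ≈ 24.1 cm

The kinetic energy gained is K = qV = (1×1.60×10^-19)(5160) = 8.26×10^-16 J.
v = √(2K/m) = 1.58×10^5 m/s.
r = mv/(qB) = (6.64×10^-26)(1.58×10^5) / [(1×1.60×10^-19)(0.271)] = 0.241 m.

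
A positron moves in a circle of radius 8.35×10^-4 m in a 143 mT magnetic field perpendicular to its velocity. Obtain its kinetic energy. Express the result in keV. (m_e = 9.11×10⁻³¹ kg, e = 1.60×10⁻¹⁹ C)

K ≈ 1.25 keV

v = qBr/m = (1×1.60×10^-19)(0.143)(8.35×10^-4) / (9.11×10^-31) = 2.10×10^7 m/s.
K = ½mv² = 0.5·(9.11×10^-31)·(2.10×10^7)² = 2.00×10^-16 J = 1.25 keV.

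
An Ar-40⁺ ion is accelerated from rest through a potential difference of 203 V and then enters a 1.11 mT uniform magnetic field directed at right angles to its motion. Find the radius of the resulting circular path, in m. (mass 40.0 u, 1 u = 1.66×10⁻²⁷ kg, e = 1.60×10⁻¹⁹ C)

r ≈ 11.7 m

The kinetic energy gained is K = qV = (1×1.60×10^-19)(203) = 3.25×10^-17 J.
v = √(2K/m) = 3.13×10^4 m/s.
r = mv/(qB) = (6.64×10^-26)(3.13×10^4) / [(1×1.60×10^-19)(1.11×10^-3)] = 11.7 m.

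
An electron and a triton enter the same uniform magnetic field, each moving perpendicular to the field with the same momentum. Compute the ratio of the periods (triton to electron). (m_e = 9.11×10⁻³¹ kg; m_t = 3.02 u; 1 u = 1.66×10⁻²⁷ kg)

T = 2πm/(qB) is independent of speed, so T₂/T₁ = (m₂/q₂)/(m₁/q₁).
T_{triton}/T_{electron} = (5.01×10^-27/1e) / (9.11×10^-31/1e) = 5500.

ratio ≈ 5500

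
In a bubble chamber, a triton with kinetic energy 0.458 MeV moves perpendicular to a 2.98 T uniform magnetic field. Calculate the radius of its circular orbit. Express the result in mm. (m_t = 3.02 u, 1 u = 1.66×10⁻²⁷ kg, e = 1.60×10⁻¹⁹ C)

r ≈ 56.8 mm

Convert the energy: K = 0.458 MeV = 7.33×10^-14 J.
v = √(2K/m) = √(2·7.33×10^-14/5.01×10^-27) = 5.41×10^6 m/s.
r = mv/(qB) = (5.01×10^-27)(5.41×10^6) / [(1×1.60×10^-19)(2.98)] = 0.0568 m.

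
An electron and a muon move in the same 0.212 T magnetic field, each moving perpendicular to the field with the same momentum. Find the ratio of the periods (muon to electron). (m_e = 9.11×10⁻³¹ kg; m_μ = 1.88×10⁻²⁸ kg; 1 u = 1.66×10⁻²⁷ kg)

T = 2πm/(qB) is independent of speed, so T₂/T₁ = (m₂/q₂)/(m₁/q₁).
T_{muon}/T_{electron} = (1.88×10^-28/1e) / (9.11×10^-31/1e) = 206.

ratio ≈ 206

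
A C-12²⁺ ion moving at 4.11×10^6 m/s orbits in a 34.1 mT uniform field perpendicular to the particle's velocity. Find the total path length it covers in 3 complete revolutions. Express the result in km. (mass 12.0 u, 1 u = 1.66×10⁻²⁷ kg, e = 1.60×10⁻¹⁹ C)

L ≈ 0.141 km

r = mv/(qB) = 7.50 m, so one revolution covers 2πr = 47.1 m.
In 3 revolutions: L = 3·2πr = 141 m.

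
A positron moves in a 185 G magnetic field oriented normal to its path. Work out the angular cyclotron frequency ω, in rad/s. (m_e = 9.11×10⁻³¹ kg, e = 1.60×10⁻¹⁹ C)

ω ≈ 3.25×10^9 rad/s

ω = qB/m = (1×1.60×10^-19)(0.0185) / (9.11×10^-31) = 3.25×10^9 rad/s.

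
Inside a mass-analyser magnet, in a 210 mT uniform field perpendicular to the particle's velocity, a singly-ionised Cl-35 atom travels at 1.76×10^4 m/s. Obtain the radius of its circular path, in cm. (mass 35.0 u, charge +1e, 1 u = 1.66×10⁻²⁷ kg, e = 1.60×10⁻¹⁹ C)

r ≈ 3.04 cm

The magnetic force provides the centripetal force: qvB = mv²/r, so r = mv/(qB).
r = (5.81×10^-26 kg)(1.76×10^4 m/s) / [(1×1.60×10^-19 C)(0.210 T)] = 0.0304 m.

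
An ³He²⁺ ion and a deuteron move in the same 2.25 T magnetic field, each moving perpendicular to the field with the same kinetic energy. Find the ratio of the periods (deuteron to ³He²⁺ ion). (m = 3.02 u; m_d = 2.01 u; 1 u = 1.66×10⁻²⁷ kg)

ratio ≈ 1.33

T = 2πm/(qB) is independent of speed, so T₂/T₁ = (m₂/q₂)/(m₁/q₁).
T_{deuteron}/T_{³He²⁺ ion} = (3.34×10^-27/1e) / (5.01×10^-27/2e) = 1.33.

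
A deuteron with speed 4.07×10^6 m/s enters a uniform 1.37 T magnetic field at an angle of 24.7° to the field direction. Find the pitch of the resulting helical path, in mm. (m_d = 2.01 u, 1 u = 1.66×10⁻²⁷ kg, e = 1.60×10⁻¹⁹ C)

The velocity component along B is v∥ = v cos24.7° = 3.70×10^6 m/s.
The cyclotron period T = 2πm/(qB) = 9.56×10^-8 s is set by m, q, B alone.
Pitch = v∥·T = (3.70×10^6)(9.56×10^-8) = 0.354 m.

pitch ≈ 354 mm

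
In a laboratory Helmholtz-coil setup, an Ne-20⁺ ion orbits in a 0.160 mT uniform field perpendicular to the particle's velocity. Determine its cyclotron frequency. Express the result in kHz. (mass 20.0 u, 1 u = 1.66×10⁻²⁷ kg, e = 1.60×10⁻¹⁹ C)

f = qB/(2πm) = (1×1.60×10^-19)(1.60×10^-4) / [2π(3.32×10^-26)] = 123 Hz.

f ≈ 0.123 kHz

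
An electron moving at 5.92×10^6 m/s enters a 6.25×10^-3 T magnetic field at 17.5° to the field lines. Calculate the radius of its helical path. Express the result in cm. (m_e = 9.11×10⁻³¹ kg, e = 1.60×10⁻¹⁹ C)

r ≈ 0.162 cm

Only the perpendicular component v⊥ = v sin17.5° = 1.78×10^6 m/s is bent by the field.
r = m v⊥ /(qB) = (9.11×10^-31)(1.78×10^6) / [(1×1.60×10^-19)(6.25×10^-3)] = 1.62×10^-3 m.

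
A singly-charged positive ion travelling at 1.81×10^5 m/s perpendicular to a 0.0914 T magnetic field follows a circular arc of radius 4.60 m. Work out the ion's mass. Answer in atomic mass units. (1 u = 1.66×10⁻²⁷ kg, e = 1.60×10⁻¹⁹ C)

qvB = mv²/r ⇒ m = qBr/v.
m = (1×1.60×10^-19)(0.0914)(4.60) / (1.81×10^5) = 3.72×10^-25 kg = 224 u.

m ≈ 224 u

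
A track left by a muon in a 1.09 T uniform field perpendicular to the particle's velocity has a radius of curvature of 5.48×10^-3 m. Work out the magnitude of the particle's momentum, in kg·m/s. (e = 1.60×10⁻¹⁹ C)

Since qvB = mv²/r, the momentum p = mv = qBr.
p = (1×1.60×10^-19)(1.09)(5.48×10^-3) = 9.56×10^-22 kg·m/s.

p ≈ 9.56×10^-22 kg·m/s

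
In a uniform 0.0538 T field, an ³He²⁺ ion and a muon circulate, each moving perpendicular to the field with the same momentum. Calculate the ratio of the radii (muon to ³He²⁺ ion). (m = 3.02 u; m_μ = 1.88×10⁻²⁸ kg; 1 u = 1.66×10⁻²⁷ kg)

ratio ≈ 2.00

r = p/(qB) ⇒ at equal p, r ∝ 1/q.
r_{muon}/r_{³He²⁺ ion} = 2.00.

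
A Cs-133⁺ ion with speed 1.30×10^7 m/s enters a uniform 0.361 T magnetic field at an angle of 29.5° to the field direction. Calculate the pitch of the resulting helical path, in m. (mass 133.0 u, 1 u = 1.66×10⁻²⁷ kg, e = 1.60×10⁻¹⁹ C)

pitch ≈ 272 m

The velocity component along B is v∥ = v cos29.5° = 1.13×10^7 m/s.
The cyclotron period T = 2πm/(qB) = 2.40×10^-5 s is set by m, q, B alone.
Pitch = v∥·T = (1.13×10^7)(2.40×10^-5) = 272 m.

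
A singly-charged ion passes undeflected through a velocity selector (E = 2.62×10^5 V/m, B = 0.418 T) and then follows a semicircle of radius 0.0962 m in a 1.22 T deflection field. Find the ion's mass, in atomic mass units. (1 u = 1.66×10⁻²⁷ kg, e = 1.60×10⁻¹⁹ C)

v = E/B₁ = 6.27×10^5 m/s.
From r = mv/(qB₂), m = qB₂r/v = (1×1.60×10^-19)(1.22)(0.0962) / (6.27×10^5) = 3.00×10^-26 kg.
In atomic mass units: m = 3.00×10^-26 / 1.66×10^-27 = 18.0 u.

m ≈ 18.0 u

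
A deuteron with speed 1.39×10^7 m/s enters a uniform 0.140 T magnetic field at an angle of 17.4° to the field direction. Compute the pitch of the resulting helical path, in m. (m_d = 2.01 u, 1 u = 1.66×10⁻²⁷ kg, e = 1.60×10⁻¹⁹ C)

The velocity component along B is v∥ = v cos17.4° = 1.33×10^7 m/s.
The cyclotron period T = 2πm/(qB) = 9.36×10^-7 s is set by m, q, B alone.
Pitch = v∥·T = (1.33×10^7)(9.36×10^-7) = 12.4 m.

pitch ≈ 12.4 m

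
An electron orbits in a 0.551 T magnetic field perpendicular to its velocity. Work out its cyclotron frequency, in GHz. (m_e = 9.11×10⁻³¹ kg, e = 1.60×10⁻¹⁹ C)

f = qB/(2πm) = (1×1.60×10^-19)(0.551) / [2π(9.11×10^-31)] = 1.54×10^10 Hz.

f ≈ 15.4 GHz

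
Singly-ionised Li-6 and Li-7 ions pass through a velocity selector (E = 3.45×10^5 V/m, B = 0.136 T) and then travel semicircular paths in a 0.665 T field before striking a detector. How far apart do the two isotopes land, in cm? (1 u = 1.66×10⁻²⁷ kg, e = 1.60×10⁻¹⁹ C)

Δd ≈ 7.92 cm

Both emerge at v = E/B₁ = 2.54×10^6 m/s.
r = mv/(qB₂), so r₁ = 0.2375 m and r₂ = 0.2770 m, giving Δr = 0.0396 m.
After a semicircle each ion lands a diameter 2r from the entry slit, so the separation is 2Δr = 0.0792 m.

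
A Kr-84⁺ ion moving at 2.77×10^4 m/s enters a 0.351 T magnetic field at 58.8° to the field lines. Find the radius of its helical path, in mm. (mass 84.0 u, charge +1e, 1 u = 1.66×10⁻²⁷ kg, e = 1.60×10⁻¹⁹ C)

r ≈ 58.8 mm

Only the perpendicular component v⊥ = v sin58.8° = 2.37×10^4 m/s is bent by the field.
r = m v⊥ /(qB) = (1.39×10^-25)(2.37×10^4) / [(1×1.60×10^-19)(0.351)] = 0.0588 m.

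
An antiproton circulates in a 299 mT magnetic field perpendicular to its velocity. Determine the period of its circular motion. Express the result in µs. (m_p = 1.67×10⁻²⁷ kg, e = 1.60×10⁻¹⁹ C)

T ≈ 0.219 µs

The cyclotron period is independent of speed: T = 2πm/(qB).
T = 2π(1.67×10^-27) / [(1×1.60×10^-19)(0.299)] = 2.19×10^-7 s.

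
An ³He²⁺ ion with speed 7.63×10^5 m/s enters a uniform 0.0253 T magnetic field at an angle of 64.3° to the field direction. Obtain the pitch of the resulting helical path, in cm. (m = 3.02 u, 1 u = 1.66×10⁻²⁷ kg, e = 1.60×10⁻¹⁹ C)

pitch ≈ 129 cm

The velocity component along B is v∥ = v cos64.3° = 3.31×10^5 m/s.
The cyclotron period T = 2πm/(qB) = 3.89×10^-6 s is set by m, q, B alone.
Pitch = v∥·T = (3.31×10^5)(3.89×10^-6) = 1.29 m.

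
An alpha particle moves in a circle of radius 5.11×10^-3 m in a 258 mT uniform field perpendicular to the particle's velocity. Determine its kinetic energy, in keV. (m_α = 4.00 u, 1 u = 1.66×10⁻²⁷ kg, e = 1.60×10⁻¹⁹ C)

v = qBr/m = (2×1.60×10^-19)(0.258)(5.11×10^-3) / (6.64×10^-27) = 6.35×10^4 m/s.
K = ½mv² = 0.5·(6.64×10^-27)·(6.35×10^4)² = 1.34×10^-17 J = 0.0838 keV.

K ≈ 0.0838 keV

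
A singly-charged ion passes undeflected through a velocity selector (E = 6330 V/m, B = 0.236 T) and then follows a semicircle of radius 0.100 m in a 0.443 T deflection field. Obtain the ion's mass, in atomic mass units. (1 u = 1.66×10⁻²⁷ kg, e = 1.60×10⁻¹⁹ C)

m ≈ 159 u

v = E/B₁ = 2.68×10^4 m/s.
From r = mv/(qB₂), m = qB₂r/v = (1×1.60×10^-19)(0.443)(0.100) / (2.68×10^4) = 2.64×10^-25 kg.
In atomic mass units: m = 2.64×10^-25 / 1.66×10^-27 = 159 u.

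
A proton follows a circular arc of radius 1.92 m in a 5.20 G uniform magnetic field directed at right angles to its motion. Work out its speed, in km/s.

v ≈ 95.7 km/s

From qvB = mv²/r, v = qBr/m.
v = (1×1.60×10^-19)(5.20×10^-4)(1.92) / (1.67×10^-27) = 9.57×10^4 m/s.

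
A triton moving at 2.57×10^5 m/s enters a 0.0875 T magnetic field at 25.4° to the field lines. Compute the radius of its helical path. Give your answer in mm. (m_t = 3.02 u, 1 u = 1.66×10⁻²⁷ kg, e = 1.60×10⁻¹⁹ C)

r ≈ 39.5 mm

Only the perpendicular component v⊥ = v sin25.4° = 1.10×10^5 m/s is bent by the field.
r = m v⊥ /(qB) = (5.01×10^-27)(1.10×10^5) / [(1×1.60×10^-19)(0.0875)] = 0.0395 m.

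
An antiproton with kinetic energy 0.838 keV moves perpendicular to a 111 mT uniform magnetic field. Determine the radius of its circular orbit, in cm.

r ≈ 3.77 cm

Convert the energy: K = 0.838 keV = 1.34×10^-16 J.
v = √(2K/m) = √(2·1.34×10^-16/1.67×10^-27) = 4.01×10^5 m/s.
r = mv/(qB) = (1.67×10^-27)(4.01×10^5) / [(1×1.60×10^-19)(0.111)] = 0.0377 m.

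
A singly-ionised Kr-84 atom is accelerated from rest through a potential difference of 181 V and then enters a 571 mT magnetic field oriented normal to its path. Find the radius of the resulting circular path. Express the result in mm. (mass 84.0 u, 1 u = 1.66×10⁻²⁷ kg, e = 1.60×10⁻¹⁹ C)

r ≈ 31.1 mm

The kinetic energy gained is K = qV = (1×1.60×10^-19)(181) = 2.90×10^-17 J.
v = √(2K/m) = 2.04×10^4 m/s.
r = mv/(qB) = (1.39×10^-25)(2.04×10^4) / [(1×1.60×10^-19)(0.571)] = 0.0311 m.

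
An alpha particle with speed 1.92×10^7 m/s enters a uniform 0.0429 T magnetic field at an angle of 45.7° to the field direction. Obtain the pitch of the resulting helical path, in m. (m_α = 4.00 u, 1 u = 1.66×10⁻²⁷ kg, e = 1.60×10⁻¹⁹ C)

pitch ≈ 40.8 m

The velocity component along B is v∥ = v cos45.7° = 1.34×10^7 m/s.
The cyclotron period T = 2πm/(qB) = 3.04×10^-6 s is set by m, q, B alone.
Pitch = v∥·T = (1.34×10^7)(3.04×10^-6) = 40.8 m.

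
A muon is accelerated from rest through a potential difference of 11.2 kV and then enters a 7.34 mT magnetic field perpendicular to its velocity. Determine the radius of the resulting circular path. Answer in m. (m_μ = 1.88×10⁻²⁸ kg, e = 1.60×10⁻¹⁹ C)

r ≈ 0.699 m

The kinetic energy gained is K = qV = (1×1.60×10^-19)(1.12×10^4) = 1.79×10^-15 J.
v = √(2K/m) = 4.37×10^6 m/s.
r = mv/(qB) = (1.88×10^-28)(4.37×10^6) / [(1×1.60×10^-19)(7.34×10^-3)] = 0.699 m.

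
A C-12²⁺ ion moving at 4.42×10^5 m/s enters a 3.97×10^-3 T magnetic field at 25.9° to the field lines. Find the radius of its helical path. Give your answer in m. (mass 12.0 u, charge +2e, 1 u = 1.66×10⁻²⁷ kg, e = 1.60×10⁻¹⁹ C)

r ≈ 3.03 m

Only the perpendicular component v⊥ = v sin25.9° = 1.93×10^5 m/s is bent by the field.
r = m v⊥ /(qB) = (1.99×10^-26)(1.93×10^5) / [(2×1.60×10^-19)(3.97×10^-3)] = 3.03 m.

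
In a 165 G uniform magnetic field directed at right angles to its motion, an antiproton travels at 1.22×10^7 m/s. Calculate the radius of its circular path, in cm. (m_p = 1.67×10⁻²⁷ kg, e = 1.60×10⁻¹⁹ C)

r ≈ 772 cm

The magnetic force provides the centripetal force: qvB = mv²/r, so r = mv/(qB).
r = (1.67×10^-27 kg)(1.22×10^7 m/s) / [(1×1.60×10^-19 C)(0.0165 T)] = 7.72 m.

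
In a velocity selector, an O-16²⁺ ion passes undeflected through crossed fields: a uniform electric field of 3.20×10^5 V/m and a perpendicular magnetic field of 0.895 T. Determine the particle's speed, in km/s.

For zero net force, qE = qvB, so v = E/B.
v = (3.20×10^5) / (0.895) = 3.58×10^5 m/s.

v ≈ 358 km/s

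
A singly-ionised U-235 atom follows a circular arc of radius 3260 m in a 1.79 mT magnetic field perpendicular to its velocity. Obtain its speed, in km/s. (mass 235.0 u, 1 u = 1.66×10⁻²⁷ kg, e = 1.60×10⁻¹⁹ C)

v ≈ 2390 km/s

From qvB = mv²/r, v = qBr/m.
v = (1×1.60×10^-19)(1.79×10^-3)(3260) / (3.90×10^-25) = 2.39×10^6 m/s.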